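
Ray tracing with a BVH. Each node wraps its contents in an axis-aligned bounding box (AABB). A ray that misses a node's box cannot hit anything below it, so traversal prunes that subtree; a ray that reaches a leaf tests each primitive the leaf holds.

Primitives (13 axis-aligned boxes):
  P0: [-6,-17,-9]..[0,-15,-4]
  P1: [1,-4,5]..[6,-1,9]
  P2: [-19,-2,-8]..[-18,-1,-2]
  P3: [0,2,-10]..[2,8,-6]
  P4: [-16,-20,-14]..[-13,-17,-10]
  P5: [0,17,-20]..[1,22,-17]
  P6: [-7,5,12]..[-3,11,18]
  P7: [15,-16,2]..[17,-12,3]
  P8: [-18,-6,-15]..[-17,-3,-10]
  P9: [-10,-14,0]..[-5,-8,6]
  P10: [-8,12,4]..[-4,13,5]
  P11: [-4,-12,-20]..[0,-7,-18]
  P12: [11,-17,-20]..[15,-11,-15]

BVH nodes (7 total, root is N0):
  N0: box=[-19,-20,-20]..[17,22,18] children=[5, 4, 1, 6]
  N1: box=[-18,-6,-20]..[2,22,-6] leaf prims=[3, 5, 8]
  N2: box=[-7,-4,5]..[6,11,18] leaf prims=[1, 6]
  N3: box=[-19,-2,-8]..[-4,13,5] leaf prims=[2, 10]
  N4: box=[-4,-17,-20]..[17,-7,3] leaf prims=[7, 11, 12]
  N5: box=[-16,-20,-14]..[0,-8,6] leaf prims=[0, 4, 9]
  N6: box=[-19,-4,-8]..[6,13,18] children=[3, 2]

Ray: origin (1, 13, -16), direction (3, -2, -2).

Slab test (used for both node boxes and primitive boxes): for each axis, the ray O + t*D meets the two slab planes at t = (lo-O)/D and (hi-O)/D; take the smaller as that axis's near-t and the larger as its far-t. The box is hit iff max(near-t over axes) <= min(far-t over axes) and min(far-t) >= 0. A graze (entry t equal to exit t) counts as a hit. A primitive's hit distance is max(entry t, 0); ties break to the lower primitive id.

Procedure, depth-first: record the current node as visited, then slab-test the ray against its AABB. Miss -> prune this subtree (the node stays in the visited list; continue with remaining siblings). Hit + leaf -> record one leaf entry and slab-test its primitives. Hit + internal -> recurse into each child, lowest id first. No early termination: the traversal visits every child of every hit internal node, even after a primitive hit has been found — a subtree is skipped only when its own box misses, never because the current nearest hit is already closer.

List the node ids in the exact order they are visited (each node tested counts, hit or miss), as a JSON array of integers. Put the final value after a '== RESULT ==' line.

Trace the traversal:
N0 x:[-20/3,16/3] y:[-9/2,33/2] z:[-17,2] -> hit [-9/2,2], descend [1, 4, 5, 6]
  N1 x:[-19/3,1/3] y:[-9/2,19/2] z:[-5,2] -> hit [-9/2,1/3] leaf, test {P3(miss), P5(miss), P8(miss)}
  N4 x:[-5/3,16/3] y:[10,15] z:[-19/2,2] -> miss, prune
  N5 x:[-17/3,-1/3] y:[21/2,33/2] z:[-11,-1] -> miss, prune
  N6 x:[-20/3,5/3] y:[0,17/2] z:[-17,-4] -> miss, prune

5 AABB tests over nodes [0, 1, 4, 5, 6]; 1 leaf entered; closest miss.

== RESULT ==
[0, 1, 4, 5, 6]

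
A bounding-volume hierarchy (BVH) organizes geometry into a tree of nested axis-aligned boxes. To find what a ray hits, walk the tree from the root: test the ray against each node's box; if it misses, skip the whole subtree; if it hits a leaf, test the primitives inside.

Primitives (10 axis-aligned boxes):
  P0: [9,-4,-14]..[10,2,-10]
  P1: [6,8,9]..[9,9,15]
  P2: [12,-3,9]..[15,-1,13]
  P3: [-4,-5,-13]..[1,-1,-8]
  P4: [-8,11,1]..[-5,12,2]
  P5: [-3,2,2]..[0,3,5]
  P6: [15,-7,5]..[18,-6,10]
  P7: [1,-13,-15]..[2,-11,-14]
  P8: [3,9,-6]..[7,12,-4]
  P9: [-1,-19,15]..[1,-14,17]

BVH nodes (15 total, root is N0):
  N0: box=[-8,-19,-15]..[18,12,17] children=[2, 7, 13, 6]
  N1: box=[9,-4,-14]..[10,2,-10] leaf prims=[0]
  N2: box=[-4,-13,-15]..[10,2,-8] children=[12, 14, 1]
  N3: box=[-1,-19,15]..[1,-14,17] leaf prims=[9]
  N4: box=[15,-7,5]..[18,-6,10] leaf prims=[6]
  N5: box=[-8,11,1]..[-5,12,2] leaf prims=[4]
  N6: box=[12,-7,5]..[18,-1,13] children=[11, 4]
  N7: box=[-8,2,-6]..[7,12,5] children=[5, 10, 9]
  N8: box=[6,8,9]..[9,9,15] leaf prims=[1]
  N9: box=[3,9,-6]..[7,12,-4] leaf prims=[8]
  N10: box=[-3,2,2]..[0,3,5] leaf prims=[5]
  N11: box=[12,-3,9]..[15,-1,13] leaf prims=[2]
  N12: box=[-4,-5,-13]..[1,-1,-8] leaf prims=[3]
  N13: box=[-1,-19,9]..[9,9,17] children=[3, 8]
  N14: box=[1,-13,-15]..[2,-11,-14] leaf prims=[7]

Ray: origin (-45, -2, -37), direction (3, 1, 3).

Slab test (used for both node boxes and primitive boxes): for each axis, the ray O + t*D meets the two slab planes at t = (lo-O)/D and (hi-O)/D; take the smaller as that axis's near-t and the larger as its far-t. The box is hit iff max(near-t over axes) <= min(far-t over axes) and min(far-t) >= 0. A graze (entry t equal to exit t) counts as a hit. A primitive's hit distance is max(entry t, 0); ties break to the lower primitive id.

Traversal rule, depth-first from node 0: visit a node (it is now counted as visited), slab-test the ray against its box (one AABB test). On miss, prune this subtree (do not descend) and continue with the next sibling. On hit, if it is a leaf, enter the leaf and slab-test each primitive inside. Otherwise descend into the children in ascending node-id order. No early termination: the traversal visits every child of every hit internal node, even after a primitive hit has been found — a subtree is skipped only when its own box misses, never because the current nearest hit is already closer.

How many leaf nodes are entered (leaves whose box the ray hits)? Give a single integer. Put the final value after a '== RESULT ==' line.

Traverse from the root:
N0 x:[37/3,21] y:[-17,14] z:[22/3,18] -> hit [37/3,14], descend [2, 6, 7, 13]
  N2 x:[41/3,55/3] y:[-11,4] z:[22/3,29/3] -> miss, prune
  N6 x:[19,21] y:[-5,1] z:[14,50/3] -> miss, prune
  N7 x:[37/3,52/3] y:[4,14] z:[31/3,14] -> hit [37/3,14], descend [5, 9, 10]
    N5 x:[37/3,40/3] y:[13,14] z:[38/3,13] -> hit [13,13] leaf, test {P4@t=13}
    N9 x:[16,52/3] y:[11,14] z:[31/3,11] -> miss, prune
    N10 x:[14,15] y:[4,5] z:[13,14] -> miss, prune
  N13 x:[44/3,18] y:[-17,11] z:[46/3,18] -> miss, prune

Visited [0, 2, 6, 7, 5, 9, 10, 13]. Tests: 8 box, 1 leaf. Nearest: P4.

== RESULT ==
1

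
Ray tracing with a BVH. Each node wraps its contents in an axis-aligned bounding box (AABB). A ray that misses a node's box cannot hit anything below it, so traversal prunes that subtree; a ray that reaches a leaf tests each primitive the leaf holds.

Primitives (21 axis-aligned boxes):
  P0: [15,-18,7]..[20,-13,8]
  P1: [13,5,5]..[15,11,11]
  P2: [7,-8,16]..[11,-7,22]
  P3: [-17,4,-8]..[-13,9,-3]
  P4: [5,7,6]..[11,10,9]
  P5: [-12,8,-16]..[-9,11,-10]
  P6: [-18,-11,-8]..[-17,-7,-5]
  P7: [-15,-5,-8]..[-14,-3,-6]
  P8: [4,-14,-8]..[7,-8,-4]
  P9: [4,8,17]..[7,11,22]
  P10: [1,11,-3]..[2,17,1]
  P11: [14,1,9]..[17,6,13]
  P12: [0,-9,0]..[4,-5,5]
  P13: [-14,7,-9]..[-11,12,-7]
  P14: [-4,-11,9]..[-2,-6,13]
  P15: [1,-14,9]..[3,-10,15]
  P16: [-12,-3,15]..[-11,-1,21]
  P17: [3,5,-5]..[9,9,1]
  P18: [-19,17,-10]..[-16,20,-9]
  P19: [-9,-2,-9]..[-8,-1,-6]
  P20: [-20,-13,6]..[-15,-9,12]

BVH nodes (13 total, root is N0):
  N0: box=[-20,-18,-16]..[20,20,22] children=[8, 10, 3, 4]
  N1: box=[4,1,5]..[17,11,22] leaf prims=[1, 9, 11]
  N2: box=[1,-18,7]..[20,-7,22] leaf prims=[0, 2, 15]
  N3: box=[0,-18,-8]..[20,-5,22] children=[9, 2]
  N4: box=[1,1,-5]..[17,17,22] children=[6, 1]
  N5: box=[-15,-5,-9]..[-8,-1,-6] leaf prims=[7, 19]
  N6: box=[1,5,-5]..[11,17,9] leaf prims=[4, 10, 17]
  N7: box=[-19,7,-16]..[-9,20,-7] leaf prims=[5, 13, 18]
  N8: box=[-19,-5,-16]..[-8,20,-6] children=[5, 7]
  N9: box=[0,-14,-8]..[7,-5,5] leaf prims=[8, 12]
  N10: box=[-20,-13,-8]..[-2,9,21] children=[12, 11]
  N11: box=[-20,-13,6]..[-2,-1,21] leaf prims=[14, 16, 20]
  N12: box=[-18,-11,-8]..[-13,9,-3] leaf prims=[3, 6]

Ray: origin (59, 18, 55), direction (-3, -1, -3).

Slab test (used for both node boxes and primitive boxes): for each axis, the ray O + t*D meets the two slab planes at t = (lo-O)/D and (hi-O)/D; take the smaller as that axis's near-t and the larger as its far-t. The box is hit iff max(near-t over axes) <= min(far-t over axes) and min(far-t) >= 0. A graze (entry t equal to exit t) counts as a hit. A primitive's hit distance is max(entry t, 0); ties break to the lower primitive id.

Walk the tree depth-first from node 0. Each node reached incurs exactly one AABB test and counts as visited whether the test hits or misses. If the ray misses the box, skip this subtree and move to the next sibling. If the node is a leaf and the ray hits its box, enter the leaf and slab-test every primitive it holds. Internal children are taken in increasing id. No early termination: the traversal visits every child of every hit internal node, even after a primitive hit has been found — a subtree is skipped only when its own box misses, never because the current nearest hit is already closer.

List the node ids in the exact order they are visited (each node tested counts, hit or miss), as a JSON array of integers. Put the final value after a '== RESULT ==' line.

Traverse from the root:
N0 x:[13,79/3] y:[-2,36] z:[11,71/3] -> hit [13,71/3], descend [3, 4, 8, 10]
  N3 x:[13,59/3] y:[23,36] z:[11,21] -> miss, prune
  N4 x:[14,58/3] y:[1,17] z:[11,20] -> hit [14,17], descend [1, 6]
    N1 x:[14,55/3] y:[7,17] z:[11,50/3] -> hit [14,50/3] leaf, test {P1(miss), P9(miss), P11@t=14}
    N6 x:[16,58/3] y:[1,13] z:[46/3,20] -> miss, prune
  N8 x:[67/3,26] y:[-2,23] z:[61/3,71/3] -> hit [67/3,23], descend [5, 7]
    N5 x:[67/3,74/3] y:[19,23] z:[61/3,64/3] -> miss, prune
    N7 x:[68/3,26] y:[-2,11] z:[62/3,71/3] -> miss, prune
  N10 x:[61/3,79/3] y:[9,31] z:[34/3,21] -> hit [61/3,21], descend [11, 12]
    N11 x:[61/3,79/3] y:[19,31] z:[34/3,49/3] -> miss, prune
    N12 x:[24,77/3] y:[9,29] z:[58/3,21] -> miss, prune

Summary -> nodes [0, 3, 4, 1, 6, 8, 5, 7, 10, 11, 12]; box-tests=11; leaf-entries=1; first=P11

== RESULT ==
[0, 3, 4, 1, 6, 8, 5, 7, 10, 11, 12]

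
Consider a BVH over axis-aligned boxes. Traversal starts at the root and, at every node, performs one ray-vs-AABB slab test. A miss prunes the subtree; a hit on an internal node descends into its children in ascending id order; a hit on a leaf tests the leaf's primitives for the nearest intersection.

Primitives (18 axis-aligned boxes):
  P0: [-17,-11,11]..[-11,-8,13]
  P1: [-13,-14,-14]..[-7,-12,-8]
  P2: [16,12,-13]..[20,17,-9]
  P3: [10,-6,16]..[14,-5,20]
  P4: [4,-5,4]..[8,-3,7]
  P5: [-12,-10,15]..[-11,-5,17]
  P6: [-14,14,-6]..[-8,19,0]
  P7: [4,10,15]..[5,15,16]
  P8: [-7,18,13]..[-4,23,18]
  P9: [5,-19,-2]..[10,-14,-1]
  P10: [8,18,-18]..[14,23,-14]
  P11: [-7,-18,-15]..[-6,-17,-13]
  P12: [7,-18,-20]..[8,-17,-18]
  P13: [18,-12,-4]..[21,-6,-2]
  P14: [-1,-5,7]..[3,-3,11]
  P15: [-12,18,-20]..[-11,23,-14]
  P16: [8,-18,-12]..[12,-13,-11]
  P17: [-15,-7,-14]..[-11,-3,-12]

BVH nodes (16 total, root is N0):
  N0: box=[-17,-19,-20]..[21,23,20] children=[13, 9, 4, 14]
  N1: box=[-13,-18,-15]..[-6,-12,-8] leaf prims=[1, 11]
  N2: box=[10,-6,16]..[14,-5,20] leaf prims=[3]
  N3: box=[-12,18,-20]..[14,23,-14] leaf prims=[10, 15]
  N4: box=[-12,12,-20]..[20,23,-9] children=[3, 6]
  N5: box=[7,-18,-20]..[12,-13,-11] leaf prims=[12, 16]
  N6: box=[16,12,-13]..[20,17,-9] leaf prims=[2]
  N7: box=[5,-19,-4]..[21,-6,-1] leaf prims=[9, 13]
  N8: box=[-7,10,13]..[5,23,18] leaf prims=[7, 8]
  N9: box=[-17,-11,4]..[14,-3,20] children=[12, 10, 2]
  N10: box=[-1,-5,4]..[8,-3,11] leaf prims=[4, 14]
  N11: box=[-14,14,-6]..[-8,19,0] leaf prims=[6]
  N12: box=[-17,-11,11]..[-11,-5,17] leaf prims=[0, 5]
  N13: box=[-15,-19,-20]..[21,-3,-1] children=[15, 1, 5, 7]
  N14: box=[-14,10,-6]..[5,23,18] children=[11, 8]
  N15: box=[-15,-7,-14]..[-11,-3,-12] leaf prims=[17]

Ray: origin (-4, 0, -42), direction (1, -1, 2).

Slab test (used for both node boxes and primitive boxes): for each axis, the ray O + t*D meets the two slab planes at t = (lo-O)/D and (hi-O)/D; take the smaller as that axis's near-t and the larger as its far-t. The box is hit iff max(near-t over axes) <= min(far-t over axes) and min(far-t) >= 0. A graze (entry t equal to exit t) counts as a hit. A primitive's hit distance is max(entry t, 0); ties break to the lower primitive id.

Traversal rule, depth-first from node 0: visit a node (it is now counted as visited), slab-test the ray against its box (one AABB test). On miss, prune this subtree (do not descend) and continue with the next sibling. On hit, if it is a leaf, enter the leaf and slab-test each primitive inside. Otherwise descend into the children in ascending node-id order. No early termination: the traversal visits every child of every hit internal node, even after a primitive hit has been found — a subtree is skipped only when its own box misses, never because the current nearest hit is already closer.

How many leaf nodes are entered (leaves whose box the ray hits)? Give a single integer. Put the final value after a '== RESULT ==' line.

Traverse from the root:
N0 x:[-13,25] y:[-23,19] z:[11,31] -> hit [11,19], descend [4, 9, 13, 14]
  N4 x:[-8,24] y:[-23,-12] z:[11,33/2] -> miss, prune
  N9 x:[-13,18] y:[3,11] z:[23,31] -> miss, prune
  N13 x:[-11,25] y:[3,19] z:[11,41/2] -> hit [11,19], descend [1, 5, 7, 15]
    N1 x:[-9,-2] y:[12,18] z:[27/2,17] -> miss, prune
    N5 x:[11,16] y:[13,18] z:[11,31/2] -> hit [13,31/2] leaf, test {P12(miss), P16@t=15}
    N7 x:[9,25] y:[6,19] z:[19,41/2] -> hit [19,19] leaf, test {P9(miss), P13(miss)}
    N15 x:[-11,-7] y:[3,7] z:[14,15] -> miss, prune
  N14 x:[-10,9] y:[-23,-10] z:[18,30] -> miss, prune

Summary -> nodes [0, 4, 9, 13, 1, 5, 7, 15, 14]; box-tests=9; leaf-entries=2; first=P16

== RESULT ==
2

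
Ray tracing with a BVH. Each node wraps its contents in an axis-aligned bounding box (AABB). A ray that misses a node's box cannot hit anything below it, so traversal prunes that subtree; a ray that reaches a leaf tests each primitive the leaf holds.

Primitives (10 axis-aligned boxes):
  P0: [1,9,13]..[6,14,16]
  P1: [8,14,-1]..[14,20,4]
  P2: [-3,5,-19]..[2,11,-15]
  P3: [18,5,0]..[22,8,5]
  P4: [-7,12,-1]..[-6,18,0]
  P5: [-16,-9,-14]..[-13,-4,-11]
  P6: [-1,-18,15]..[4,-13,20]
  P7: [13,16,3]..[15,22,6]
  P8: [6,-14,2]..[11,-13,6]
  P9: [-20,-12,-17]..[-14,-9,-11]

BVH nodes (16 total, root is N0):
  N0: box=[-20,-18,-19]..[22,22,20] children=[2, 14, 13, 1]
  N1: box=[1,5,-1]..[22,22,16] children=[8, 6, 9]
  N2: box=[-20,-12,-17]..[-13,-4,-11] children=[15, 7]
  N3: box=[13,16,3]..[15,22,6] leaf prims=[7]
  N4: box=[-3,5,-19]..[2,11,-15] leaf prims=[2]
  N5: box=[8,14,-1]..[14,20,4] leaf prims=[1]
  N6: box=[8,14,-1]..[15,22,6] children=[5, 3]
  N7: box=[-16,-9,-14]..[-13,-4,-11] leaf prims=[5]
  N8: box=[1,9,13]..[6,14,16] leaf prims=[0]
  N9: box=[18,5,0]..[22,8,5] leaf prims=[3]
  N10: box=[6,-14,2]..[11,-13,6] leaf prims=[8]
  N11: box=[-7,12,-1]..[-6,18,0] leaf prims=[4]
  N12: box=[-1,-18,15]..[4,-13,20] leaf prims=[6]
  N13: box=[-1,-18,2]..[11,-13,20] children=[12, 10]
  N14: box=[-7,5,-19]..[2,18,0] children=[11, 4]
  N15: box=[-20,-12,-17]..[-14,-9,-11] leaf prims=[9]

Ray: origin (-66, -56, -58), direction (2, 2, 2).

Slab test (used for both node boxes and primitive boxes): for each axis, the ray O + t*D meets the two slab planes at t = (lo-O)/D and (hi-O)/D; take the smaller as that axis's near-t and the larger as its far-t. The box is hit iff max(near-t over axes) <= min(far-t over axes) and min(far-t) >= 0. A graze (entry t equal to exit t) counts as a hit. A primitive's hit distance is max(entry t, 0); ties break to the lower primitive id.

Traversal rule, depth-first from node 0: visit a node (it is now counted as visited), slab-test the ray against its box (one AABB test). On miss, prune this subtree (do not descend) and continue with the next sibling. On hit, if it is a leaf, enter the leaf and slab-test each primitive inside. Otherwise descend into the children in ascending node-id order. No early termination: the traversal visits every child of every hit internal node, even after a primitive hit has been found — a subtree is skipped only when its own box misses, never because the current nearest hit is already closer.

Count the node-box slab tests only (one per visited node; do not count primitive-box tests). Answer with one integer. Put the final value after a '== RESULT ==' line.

Traverse from the root:
N0 x:[23,44] y:[19,39] z:[39/2,39] -> hit [23,39], descend [1, 2, 13, 14]
  N1 x:[67/2,44] y:[61/2,39] z:[57/2,37] -> hit [67/2,37], descend [6, 8, 9]
    N6 x:[37,81/2] y:[35,39] z:[57/2,32] -> miss, prune
    N8 x:[67/2,36] y:[65/2,35] z:[71/2,37] -> miss, prune
    N9 x:[42,44] y:[61/2,32] z:[29,63/2] -> miss, prune
  N2 x:[23,53/2] y:[22,26] z:[41/2,47/2] -> hit [23,47/2], descend [7, 15]
    N7 x:[25,53/2] y:[47/2,26] z:[22,47/2] -> miss, prune
    N15 x:[23,26] y:[22,47/2] z:[41/2,47/2] -> hit [23,47/2] leaf, test {P9@t=23}
  N13 x:[65/2,77/2] y:[19,43/2] z:[30,39] -> miss, prune
  N14 x:[59/2,34] y:[61/2,37] z:[39/2,29] -> miss, prune

Visited [0, 1, 6, 8, 9, 2, 7, 15, 13, 14]. Tests: 10 box, 1 leaf. Nearest: P9.

== RESULT ==
10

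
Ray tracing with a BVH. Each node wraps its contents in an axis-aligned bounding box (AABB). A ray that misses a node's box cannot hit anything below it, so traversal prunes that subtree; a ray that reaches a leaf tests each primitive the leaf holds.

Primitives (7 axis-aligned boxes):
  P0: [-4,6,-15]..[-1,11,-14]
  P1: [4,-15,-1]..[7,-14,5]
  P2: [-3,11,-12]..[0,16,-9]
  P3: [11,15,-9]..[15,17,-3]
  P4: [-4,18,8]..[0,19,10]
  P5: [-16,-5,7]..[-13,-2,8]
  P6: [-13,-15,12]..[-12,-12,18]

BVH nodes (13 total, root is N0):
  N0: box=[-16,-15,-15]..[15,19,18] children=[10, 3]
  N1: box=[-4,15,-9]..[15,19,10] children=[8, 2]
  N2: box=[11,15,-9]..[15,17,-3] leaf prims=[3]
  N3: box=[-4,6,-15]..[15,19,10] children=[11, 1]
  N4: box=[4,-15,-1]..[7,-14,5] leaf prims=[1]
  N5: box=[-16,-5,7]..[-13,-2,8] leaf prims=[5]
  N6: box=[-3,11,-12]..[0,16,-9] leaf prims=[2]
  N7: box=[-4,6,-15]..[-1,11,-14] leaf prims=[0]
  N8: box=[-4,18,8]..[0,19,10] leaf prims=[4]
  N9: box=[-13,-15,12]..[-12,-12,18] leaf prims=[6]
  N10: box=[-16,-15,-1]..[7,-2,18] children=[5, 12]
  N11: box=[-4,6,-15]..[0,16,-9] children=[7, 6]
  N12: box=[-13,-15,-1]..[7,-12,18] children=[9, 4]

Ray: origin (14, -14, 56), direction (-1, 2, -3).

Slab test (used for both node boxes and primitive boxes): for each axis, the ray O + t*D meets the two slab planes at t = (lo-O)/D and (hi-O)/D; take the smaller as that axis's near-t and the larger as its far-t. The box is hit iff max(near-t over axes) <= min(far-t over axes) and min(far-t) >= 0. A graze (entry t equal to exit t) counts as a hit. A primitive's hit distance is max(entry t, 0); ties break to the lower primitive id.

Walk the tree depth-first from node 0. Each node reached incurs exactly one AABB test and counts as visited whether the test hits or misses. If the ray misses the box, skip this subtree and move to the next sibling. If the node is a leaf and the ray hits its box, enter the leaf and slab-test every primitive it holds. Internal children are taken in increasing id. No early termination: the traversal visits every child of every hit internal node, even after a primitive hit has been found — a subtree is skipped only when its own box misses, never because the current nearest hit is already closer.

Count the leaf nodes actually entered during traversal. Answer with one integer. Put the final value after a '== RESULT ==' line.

Walk:
N0 x:[-1,30] y:[-1/2,33/2] z:[38/3,71/3] -> hit [38/3,33/2], descend [3, 10]
  N3 x:[-1,18] y:[10,33/2] z:[46/3,71/3] -> hit [46/3,33/2], descend [1, 11]
    N1 x:[-1,18] y:[29/2,33/2] z:[46/3,65/3] -> hit [46/3,33/2], descend [2, 8]
      N2 x:[-1,3] y:[29/2,31/2] z:[59/3,65/3] -> miss, prune
      N8 x:[14,18] y:[16,33/2] z:[46/3,16] -> hit [16,16] leaf, test {P4@t=16}
    N11 x:[14,18] y:[10,15] z:[65/3,71/3] -> miss, prune
  N10 x:[7,30] y:[-1/2,6] z:[38/3,19] -> miss, prune

order=[0, 3, 1, 2, 8, 11, 10]  |boxes|=7  |leaves|=1  hit=P4

== RESULT ==
1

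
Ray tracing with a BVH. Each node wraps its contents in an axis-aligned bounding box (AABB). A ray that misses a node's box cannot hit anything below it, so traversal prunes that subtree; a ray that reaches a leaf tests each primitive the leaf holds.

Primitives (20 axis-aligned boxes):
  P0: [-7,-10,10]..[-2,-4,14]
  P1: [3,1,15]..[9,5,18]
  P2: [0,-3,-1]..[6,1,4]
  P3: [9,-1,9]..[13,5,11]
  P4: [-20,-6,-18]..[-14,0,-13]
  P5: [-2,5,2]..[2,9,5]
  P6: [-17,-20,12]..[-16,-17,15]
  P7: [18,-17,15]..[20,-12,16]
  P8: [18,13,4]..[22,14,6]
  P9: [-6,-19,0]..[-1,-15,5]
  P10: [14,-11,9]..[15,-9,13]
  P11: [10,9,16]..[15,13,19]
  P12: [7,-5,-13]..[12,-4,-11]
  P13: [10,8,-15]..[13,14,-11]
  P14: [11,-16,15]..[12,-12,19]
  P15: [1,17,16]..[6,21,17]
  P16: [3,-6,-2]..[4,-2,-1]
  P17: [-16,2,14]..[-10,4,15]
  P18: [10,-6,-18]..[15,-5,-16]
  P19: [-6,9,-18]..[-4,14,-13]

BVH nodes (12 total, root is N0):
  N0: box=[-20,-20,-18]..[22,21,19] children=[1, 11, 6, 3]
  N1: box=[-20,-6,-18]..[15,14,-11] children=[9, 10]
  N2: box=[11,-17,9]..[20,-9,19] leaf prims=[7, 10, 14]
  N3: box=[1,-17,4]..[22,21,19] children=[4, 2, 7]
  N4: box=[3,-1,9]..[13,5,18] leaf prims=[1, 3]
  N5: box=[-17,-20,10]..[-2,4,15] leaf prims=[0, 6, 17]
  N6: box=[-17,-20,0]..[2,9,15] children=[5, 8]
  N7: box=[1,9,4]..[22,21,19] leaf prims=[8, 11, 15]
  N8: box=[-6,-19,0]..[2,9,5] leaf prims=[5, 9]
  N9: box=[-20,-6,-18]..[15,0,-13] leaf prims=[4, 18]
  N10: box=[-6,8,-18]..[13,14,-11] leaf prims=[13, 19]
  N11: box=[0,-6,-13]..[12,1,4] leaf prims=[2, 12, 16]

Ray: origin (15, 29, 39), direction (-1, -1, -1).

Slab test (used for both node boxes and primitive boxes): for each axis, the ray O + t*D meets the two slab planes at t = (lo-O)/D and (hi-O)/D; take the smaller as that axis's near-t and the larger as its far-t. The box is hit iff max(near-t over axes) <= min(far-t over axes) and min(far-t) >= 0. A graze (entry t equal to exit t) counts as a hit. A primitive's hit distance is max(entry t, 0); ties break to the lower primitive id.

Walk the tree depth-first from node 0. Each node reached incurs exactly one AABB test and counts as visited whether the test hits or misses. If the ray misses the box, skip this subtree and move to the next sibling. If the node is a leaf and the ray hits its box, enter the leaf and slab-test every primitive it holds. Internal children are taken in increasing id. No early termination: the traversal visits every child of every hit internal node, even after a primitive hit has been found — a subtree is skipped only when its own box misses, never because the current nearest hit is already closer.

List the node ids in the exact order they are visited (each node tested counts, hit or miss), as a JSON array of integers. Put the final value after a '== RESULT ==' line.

Traverse from the root:
N0 x:[-7,35] y:[8,49] z:[20,57] -> hit [20,35], descend [1, 3, 6, 11]
  N1 x:[0,35] y:[15,35] z:[50,57] -> miss, prune
  N3 x:[-7,14] y:[8,46] z:[20,35] -> miss, prune
  N6 x:[13,32] y:[20,49] z:[24,39] -> hit [24,32], descend [5, 8]
    N5 x:[17,32] y:[25,49] z:[24,29] -> hit [25,29] leaf, test {P0(miss), P6(miss), P17@t=25}
    N8 x:[13,21] y:[20,48] z:[34,39] -> miss, prune
  N11 x:[3,15] y:[28,35] z:[35,52] -> miss, prune

order=[0, 1, 3, 6, 5, 8, 11]  |boxes|=7  |leaves|=1  hit=P17

== RESULT ==
[0, 1, 3, 6, 5, 8, 11]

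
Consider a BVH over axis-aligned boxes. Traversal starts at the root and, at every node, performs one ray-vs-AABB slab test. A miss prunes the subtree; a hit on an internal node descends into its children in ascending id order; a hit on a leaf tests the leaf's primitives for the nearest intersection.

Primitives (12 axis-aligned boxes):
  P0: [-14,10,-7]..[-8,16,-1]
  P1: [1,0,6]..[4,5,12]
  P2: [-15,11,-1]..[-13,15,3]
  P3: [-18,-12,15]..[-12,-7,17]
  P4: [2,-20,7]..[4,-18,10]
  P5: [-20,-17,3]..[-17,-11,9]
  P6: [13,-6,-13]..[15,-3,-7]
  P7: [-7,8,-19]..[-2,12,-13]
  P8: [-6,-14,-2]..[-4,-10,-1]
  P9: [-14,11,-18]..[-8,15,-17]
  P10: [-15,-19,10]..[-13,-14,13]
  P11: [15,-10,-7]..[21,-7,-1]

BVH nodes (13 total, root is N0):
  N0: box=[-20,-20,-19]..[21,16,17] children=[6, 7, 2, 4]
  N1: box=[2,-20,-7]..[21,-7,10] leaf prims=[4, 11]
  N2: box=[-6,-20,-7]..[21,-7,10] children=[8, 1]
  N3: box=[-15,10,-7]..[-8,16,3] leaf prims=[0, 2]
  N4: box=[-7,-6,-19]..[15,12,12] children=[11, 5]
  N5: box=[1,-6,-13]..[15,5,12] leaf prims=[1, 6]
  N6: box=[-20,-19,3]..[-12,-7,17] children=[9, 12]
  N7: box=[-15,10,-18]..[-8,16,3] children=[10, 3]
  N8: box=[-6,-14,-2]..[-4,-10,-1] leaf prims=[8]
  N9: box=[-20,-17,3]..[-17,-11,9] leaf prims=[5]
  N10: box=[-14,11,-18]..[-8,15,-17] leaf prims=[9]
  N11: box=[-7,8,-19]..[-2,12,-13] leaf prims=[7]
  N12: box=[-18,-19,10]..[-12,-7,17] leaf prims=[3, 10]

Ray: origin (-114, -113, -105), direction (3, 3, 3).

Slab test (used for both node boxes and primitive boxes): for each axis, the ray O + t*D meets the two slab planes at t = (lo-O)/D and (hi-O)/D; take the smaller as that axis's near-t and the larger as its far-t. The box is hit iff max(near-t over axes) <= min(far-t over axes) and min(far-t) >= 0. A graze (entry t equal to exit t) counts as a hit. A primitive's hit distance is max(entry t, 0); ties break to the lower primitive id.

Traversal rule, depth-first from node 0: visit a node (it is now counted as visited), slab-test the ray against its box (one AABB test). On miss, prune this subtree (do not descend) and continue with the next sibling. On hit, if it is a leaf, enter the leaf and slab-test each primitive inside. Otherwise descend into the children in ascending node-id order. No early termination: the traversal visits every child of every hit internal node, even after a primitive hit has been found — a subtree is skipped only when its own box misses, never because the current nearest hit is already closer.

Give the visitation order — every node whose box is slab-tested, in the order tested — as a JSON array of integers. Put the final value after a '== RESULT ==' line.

Walk:
N0 x:[94/3,45] y:[31,43] z:[86/3,122/3] -> hit [94/3,122/3], descend [2, 4, 6, 7]
  N2 x:[36,45] y:[31,106/3] z:[98/3,115/3] -> miss, prune
  N4 x:[107/3,43] y:[107/3,125/3] z:[86/3,39] -> hit [107/3,39], descend [5, 11]
    N5 x:[115/3,43] y:[107/3,118/3] z:[92/3,39] -> hit [115/3,39] leaf, test {P1@t=115/3, P6(miss)}
    N11 x:[107/3,112/3] y:[121/3,125/3] z:[86/3,92/3] -> miss, prune
  N6 x:[94/3,34] y:[94/3,106/3] z:[36,122/3] -> miss, prune
  N7 x:[33,106/3] y:[41,43] z:[29,36] -> miss, prune

Visited [0, 2, 4, 5, 11, 6, 7]. Tests: 7 box, 1 leaf. Nearest: P1.

== RESULT ==
[0, 2, 4, 5, 11, 6, 7]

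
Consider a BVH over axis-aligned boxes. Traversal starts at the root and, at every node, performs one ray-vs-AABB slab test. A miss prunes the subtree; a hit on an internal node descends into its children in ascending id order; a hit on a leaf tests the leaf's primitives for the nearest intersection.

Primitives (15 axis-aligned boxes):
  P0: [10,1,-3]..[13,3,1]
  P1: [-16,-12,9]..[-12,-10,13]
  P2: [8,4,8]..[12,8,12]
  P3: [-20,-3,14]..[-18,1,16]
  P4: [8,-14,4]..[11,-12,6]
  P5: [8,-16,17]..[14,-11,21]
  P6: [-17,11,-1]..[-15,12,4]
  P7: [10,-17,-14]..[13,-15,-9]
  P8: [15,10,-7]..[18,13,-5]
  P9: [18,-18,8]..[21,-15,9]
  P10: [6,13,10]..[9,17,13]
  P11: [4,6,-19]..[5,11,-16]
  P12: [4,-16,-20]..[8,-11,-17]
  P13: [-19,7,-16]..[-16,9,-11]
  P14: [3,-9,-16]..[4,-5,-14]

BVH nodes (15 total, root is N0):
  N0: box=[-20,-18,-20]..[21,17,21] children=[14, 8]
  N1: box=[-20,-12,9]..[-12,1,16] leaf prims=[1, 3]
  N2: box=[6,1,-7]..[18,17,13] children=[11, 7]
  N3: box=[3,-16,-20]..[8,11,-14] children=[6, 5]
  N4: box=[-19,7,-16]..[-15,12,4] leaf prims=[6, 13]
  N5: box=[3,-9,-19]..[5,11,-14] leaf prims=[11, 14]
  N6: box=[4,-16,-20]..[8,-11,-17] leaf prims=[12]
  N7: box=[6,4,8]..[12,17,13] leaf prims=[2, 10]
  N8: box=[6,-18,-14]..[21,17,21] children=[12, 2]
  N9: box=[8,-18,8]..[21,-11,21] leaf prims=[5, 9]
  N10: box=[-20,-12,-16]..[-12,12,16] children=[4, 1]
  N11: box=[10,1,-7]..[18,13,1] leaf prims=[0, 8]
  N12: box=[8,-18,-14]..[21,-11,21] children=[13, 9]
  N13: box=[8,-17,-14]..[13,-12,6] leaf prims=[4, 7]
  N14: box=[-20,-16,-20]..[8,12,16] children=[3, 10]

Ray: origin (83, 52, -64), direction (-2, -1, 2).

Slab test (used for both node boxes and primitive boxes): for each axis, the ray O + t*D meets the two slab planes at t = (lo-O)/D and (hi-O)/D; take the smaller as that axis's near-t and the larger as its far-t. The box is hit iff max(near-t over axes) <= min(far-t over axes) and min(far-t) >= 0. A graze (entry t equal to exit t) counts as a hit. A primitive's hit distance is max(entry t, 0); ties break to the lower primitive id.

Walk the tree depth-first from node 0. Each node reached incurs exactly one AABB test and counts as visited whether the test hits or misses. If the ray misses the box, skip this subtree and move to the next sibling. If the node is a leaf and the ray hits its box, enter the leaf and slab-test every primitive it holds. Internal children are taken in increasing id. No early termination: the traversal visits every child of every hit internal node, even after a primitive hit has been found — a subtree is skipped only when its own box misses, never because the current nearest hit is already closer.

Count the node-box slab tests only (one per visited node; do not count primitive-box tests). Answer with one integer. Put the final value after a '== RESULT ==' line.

Walk:
N0 x:[31,103/2] y:[35,70] z:[22,85/2] -> hit [35,85/2], descend [8, 14]
  N8 x:[31,77/2] y:[35,70] z:[25,85/2] -> hit [35,77/2], descend [2, 12]
    N2 x:[65/2,77/2] y:[35,51] z:[57/2,77/2] -> hit [35,77/2], descend [7, 11]
      N7 x:[71/2,77/2] y:[35,48] z:[36,77/2] -> hit [36,77/2] leaf, test {P2(miss), P10@t=37}
      N11 x:[65/2,73/2] y:[39,51] z:[57/2,65/2] -> miss, prune
    N12 x:[31,75/2] y:[63,70] z:[25,85/2] -> miss, prune
  N14 x:[75/2,103/2] y:[40,68] z:[22,40] -> hit [40,40], descend [3, 10]
    N3 x:[75/2,40] y:[41,68] z:[22,25] -> miss, prune
    N10 x:[95/2,103/2] y:[40,64] z:[24,40] -> miss, prune

9 AABB tests over nodes [0, 8, 2, 7, 11, 12, 14, 3, 10]; 1 leaf entered; closest P10.

== RESULT ==
9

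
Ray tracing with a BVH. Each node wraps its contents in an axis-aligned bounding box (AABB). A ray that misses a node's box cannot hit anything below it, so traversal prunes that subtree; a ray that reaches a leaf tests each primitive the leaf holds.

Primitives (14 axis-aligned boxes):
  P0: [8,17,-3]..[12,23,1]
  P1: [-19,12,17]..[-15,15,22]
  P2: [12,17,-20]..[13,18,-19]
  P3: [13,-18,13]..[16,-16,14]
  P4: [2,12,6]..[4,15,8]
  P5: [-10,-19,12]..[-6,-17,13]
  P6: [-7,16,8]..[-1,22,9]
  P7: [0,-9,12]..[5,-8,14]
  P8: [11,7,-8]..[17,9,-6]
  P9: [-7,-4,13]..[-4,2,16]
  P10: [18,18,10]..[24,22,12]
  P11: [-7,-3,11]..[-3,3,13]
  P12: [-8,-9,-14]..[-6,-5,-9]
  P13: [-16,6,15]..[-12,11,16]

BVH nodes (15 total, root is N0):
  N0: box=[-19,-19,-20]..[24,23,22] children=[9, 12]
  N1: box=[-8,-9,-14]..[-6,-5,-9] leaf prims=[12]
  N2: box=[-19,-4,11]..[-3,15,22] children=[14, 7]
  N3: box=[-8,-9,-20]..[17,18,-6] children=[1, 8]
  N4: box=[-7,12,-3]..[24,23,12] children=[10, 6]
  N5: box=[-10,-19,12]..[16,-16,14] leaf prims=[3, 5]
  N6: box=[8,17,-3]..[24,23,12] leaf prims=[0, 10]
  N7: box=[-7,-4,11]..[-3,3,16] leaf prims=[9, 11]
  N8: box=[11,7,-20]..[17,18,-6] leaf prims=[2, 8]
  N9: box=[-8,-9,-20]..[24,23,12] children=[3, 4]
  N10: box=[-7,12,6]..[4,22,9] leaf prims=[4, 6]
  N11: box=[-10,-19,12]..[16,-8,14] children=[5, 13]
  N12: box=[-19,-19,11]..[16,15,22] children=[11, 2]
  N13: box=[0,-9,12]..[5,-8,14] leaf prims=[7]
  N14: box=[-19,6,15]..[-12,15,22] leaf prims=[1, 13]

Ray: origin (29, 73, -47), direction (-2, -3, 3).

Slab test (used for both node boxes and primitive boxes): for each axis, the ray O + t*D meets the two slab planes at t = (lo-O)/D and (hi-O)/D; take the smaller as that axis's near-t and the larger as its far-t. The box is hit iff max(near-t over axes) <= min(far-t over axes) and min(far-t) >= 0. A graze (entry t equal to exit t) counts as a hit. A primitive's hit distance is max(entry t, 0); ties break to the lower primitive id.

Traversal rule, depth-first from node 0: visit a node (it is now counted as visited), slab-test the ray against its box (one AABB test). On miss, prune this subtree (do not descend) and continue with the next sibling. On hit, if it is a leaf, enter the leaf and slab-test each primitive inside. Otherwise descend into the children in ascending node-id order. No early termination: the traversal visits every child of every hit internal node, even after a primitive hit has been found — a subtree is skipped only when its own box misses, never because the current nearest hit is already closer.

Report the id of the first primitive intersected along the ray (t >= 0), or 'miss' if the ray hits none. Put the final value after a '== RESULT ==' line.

Traverse from the root:
N0 x:[5/2,24] y:[50/3,92/3] z:[9,23] -> hit [50/3,23], descend [9, 12]
  N9 x:[5/2,37/2] y:[50/3,82/3] z:[9,59/3] -> hit [50/3,37/2], descend [3, 4]
    N3 x:[6,37/2] y:[55/3,82/3] z:[9,41/3] -> miss, prune
    N4 x:[5/2,18] y:[50/3,61/3] z:[44/3,59/3] -> hit [50/3,18], descend [6, 10]
      N6 x:[5/2,21/2] y:[50/3,56/3] z:[44/3,59/3] -> miss, prune
      N10 x:[25/2,18] y:[17,61/3] z:[53/3,56/3] -> hit [53/3,18] leaf, test {P4(miss), P6(miss)}
  N12 x:[13/2,24] y:[58/3,92/3] z:[58/3,23] -> hit [58/3,23], descend [2, 11]
    N2 x:[16,24] y:[58/3,77/3] z:[58/3,23] -> hit [58/3,23], descend [7, 14]
      N7 x:[16,18] y:[70/3,77/3] z:[58/3,21] -> miss, prune
      N14 x:[41/2,24] y:[58/3,67/3] z:[62/3,23] -> hit [62/3,67/3] leaf, test {P1(miss), P13@t=62/3}
    N11 x:[13/2,39/2] y:[27,92/3] z:[59/3,61/3] -> miss, prune

Summary -> nodes [0, 9, 3, 4, 6, 10, 12, 2, 7, 14, 11]; box-tests=11; leaf-entries=2; first=P13

== RESULT ==
13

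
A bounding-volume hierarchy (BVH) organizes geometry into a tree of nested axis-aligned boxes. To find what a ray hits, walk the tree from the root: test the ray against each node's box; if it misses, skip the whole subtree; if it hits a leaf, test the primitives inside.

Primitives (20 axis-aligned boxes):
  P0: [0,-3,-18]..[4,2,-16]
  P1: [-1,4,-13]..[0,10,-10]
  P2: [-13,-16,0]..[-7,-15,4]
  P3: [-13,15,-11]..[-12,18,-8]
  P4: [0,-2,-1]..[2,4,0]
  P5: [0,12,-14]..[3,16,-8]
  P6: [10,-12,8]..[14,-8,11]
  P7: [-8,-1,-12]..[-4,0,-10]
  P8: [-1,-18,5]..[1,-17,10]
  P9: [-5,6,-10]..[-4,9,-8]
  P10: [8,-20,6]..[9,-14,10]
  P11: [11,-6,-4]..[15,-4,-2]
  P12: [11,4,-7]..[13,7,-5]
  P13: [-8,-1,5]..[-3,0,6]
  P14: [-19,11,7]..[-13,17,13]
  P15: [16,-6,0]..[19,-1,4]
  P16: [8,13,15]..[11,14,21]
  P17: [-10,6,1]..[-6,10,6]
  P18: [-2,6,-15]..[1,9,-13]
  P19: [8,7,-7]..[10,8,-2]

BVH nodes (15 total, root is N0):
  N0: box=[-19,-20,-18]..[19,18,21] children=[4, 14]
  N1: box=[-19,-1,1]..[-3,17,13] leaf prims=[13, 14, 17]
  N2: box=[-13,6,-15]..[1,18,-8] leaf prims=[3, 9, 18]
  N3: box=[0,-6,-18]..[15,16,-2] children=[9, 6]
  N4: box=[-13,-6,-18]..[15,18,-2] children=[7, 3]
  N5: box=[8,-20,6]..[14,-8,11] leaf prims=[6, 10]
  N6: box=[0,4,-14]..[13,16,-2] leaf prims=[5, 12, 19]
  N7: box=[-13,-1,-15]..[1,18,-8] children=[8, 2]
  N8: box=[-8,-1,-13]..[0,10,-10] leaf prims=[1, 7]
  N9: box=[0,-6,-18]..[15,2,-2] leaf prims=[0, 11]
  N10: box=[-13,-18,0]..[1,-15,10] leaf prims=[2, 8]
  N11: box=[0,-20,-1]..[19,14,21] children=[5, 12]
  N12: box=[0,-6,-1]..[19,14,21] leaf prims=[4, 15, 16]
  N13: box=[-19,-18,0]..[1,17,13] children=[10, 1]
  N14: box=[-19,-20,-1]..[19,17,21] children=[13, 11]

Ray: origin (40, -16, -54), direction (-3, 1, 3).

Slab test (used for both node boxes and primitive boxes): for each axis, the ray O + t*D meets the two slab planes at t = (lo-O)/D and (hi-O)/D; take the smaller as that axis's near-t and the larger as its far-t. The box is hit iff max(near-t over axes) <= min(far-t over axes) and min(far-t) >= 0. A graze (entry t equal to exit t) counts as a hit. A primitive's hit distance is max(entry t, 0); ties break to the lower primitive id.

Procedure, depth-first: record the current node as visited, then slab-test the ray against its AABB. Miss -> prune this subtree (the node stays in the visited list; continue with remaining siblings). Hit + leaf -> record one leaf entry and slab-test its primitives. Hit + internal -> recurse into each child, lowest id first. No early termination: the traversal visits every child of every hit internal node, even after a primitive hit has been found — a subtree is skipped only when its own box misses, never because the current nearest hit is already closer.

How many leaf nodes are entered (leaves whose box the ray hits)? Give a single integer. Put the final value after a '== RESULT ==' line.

Trace the traversal:
N0 x:[7,59/3] y:[-4,34] z:[12,25] -> hit [12,59/3], descend [4, 14]
  N4 x:[25/3,53/3] y:[10,34] z:[12,52/3] -> hit [12,52/3], descend [3, 7]
    N3 x:[25/3,40/3] y:[10,32] z:[12,52/3] -> hit [12,40/3], descend [6, 9]
      N6 x:[9,40/3] y:[20,32] z:[40/3,52/3] -> miss, prune
      N9 x:[25/3,40/3] y:[10,18] z:[12,52/3] -> hit [12,40/3] leaf, test {P0(miss), P11(miss)}
    N7 x:[13,53/3] y:[15,34] z:[13,46/3] -> hit [15,46/3], descend [2, 8]
      N2 x:[13,53/3] y:[22,34] z:[13,46/3] -> miss, prune
      N8 x:[40/3,16] y:[15,26] z:[41/3,44/3] -> miss, prune
  N14 x:[7,59/3] y:[-4,33] z:[53/3,25] -> hit [53/3,59/3], descend [11, 13]
    N11 x:[7,40/3] y:[-4,30] z:[53/3,25] -> miss, prune
    N13 x:[13,59/3] y:[-2,33] z:[18,67/3] -> hit [18,59/3], descend [1, 10]
      N1 x:[43/3,59/3] y:[15,33] z:[55/3,67/3] -> hit [55/3,59/3] leaf, test {P13(miss), P14(miss), P17(miss)}
      N10 x:[13,53/3] y:[-2,1] z:[18,64/3] -> miss, prune

Visited [0, 4, 3, 6, 9, 7, 2, 8, 14, 11, 13, 1, 10]. Tests: 13 box, 2 leaf. Nearest: miss.

== RESULT ==
2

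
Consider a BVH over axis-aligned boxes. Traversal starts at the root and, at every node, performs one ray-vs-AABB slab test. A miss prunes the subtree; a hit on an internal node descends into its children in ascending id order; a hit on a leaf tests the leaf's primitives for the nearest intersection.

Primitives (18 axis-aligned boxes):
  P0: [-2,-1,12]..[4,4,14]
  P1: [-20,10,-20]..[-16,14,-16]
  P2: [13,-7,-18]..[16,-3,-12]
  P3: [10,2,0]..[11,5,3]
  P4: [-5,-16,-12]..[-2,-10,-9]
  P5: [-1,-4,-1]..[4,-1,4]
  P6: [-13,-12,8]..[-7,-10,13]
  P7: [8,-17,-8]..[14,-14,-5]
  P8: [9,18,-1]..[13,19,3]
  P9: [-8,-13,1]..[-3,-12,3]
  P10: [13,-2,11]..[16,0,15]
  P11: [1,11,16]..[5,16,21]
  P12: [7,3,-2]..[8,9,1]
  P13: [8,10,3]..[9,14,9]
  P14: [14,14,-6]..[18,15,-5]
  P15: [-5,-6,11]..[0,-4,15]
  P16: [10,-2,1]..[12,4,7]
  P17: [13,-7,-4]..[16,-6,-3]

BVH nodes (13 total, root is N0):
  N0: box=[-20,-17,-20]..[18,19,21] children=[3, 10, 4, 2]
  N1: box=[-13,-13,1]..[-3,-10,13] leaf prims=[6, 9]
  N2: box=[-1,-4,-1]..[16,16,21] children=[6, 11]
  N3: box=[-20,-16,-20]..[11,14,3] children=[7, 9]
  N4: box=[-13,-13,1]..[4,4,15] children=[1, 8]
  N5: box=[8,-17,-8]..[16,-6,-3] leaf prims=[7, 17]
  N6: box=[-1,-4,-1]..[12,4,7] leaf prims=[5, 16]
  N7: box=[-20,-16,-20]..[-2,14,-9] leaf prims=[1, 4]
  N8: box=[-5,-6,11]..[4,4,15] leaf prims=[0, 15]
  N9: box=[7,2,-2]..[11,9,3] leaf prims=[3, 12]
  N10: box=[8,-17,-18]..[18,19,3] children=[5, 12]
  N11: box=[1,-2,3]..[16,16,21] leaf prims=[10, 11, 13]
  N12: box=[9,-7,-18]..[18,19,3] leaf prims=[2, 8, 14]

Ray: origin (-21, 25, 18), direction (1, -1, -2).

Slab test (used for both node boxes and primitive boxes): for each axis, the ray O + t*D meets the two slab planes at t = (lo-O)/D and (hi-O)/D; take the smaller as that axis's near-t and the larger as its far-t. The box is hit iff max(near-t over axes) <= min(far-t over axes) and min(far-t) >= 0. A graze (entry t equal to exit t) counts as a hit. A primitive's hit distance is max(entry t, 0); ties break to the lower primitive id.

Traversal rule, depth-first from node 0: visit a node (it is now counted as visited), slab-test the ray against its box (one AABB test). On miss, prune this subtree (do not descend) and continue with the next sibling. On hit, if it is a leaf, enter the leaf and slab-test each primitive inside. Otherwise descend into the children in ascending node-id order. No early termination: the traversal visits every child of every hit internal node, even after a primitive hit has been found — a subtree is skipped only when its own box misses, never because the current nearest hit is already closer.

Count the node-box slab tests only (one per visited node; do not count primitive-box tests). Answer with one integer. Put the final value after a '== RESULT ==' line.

Traverse from the root:
N0 x:[1,39] y:[6,42] z:[-3/2,19] -> hit [6,19], descend [2, 3, 4, 10]
  N2 x:[20,37] y:[9,29] z:[-3/2,19/2] -> miss, prune
  N3 x:[1,32] y:[11,41] z:[15/2,19] -> hit [11,19], descend [7, 9]
    N7 x:[1,19] y:[11,41] z:[27/2,19] -> hit [27/2,19] leaf, test {P1(miss), P4(miss)}
    N9 x:[28,32] y:[16,23] z:[15/2,10] -> miss, prune
  N4 x:[8,25] y:[21,38] z:[3/2,17/2] -> miss, prune
  N10 x:[29,39] y:[6,42] z:[15/2,18] -> miss, prune

7 AABB tests over nodes [0, 2, 3, 7, 9, 4, 10]; 1 leaf entered; closest miss.

== RESULT ==
7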